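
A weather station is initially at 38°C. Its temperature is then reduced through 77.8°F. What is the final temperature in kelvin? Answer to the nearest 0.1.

The 77.8°F change is an interval, so only the factor 5/9 applies: -77.8 × 5/9 = -43.2222°C.
Final Celsius temperature: 38.0000 - 43.2222 = -5.2222°C.
In kelvin: -5.2222 + 273.15 = 267.9 K.

267.9 K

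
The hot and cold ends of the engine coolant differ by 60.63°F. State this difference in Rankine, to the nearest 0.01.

Fahrenheit and Rankine degrees are the same size, so the interval is unchanged: 60.63.

60.63°R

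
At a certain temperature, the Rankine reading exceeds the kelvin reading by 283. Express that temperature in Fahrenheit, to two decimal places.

177.08°F

Let x be the kelvin reading; then the Rankine reading is 1.8·x.
(1.8·x) - x = 283  ⇒  (0.8)·x = 283  ⇒  x = 353.7500 K.
In Celsius: 353.75 - 273.15 = 80.6000°C.
In Fahrenheit: 80.6000 × 1.8 + 32 = 177.08°F.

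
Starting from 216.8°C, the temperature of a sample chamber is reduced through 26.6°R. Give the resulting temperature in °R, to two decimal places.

855.31°R

The 26.6°R change is an interval, so only the factor 5/9 applies: -26.6 × 5/9 = -14.7778°C.
Final Celsius temperature: 216.8000 - 14.7778 = 202.0222°C.
In Rankine: 202.0222 × 1.8 + 491.67 = 855.31°R.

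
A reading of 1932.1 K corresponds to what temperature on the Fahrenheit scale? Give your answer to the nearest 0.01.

3018.11°F

In Celsius: 1932.1 - 273.15 = 1658.9500°C.
In Fahrenheit: 1658.9500 × 1.8 + 32 = 3018.11°F.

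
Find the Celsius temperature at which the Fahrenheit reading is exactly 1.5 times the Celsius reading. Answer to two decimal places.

-106.67°C

Let C be the Celsius reading. The Fahrenheit reading is F = 1.8·C + 32.
Require F = 1.5·C: 1.8·C + 32 = 1.5·C.
(0.3)·C = -32  ⇒  C = -106.67.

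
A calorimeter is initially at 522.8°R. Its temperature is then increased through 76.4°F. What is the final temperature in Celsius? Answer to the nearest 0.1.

59.7°C

Initial temperature in Celsius: (522.8 - 491.67) × 5/9 = 17.2944°C.
The 76.4°F change is an interval, so only the factor 5/9 applies: +76.4 × 5/9 = +42.4444°C.
Final Celsius temperature: 17.2944 + 42.4444 = 59.7389°C.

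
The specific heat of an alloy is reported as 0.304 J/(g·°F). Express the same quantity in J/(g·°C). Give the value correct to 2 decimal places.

Since only a temperature interval is involved, the additive offset between the scales drops out.
A change of 1°C is a change of 1.8°F, so per °C the value is 0.304 × 1.8 = 0.55.

0.55 J/(g·°C)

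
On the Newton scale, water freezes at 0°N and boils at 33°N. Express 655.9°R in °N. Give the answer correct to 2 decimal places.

30.11°N

First in Celsius: (655.9 - 491.67) × 5/9 = 91.2389°C.
Linearly onto the Newton scale: 0 + (91.2389 / 100) × (33 - 0) = 30.11°N.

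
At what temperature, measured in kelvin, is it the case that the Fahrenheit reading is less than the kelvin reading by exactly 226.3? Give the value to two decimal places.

Let K be the kelvin reading. The Fahrenheit reading is F = 1.8·K - 459.67.
Require F - K = -226.3: (0.8)·K - 459.67 = -226.3.
K = (-226.3 + 459.67) / (0.8) = 291.71.

291.71 K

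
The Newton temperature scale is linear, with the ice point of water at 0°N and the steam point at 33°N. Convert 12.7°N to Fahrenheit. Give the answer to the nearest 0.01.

101.27°F

Linear interpolation between the fixed points: C = (12.7 - 0) × 100 / (33 - 0) = 38.4848°C.
Then 38.4848 × 1.8 + 32 = 101.27°F.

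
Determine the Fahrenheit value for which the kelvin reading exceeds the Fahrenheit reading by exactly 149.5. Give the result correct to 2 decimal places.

238.21°F

Let F be the Fahrenheit reading. The kelvin reading is K = 5/9·F + 255.372.
Require K - F = 149.5: (-4/9)·F + 255.372 = 149.5.
F = (149.5 - 255.372) / (-4/9) = 238.21.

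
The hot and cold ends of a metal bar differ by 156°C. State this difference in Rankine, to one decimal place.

Only the scale ratio 1.8 matters for a change in temperature.
156 × 1.8 = 280.8.

280.8°R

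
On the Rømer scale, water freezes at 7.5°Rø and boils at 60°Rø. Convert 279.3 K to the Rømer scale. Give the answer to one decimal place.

First in Celsius: 279.3 - 273.15 = 6.1500°C.
Linearly onto the Rømer scale: 7.5 + (6.1500 / 100) × (60 - 7.5) = 10.7°Rø.

10.7°Rø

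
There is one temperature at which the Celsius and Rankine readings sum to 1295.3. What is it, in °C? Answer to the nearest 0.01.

Let C be the Celsius reading. The Rankine reading is R = 1.8·C + 491.67.
Require C + R = 1295.3: (2.8)·C + 491.67 = 1295.3.
C = (1295.3 - 491.67) / (2.8) = 287.01.

287.01°C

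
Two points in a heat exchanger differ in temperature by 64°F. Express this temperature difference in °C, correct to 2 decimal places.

35.56°C

Only the scale ratio 5/9 matters for a change in temperature.
64 × 5/9 = 35.56.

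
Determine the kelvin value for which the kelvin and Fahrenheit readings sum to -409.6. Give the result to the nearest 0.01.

17.88 K

Let K be the kelvin reading. The Fahrenheit reading is F = 1.8·K - 459.67.
Require K + F = -409.6: (2.8)·K - 459.67 = -409.6.
K = (-409.6 + 459.67) / (2.8) = 17.88.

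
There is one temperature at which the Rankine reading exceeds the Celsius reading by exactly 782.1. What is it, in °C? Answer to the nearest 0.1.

Let C be the Celsius reading. The Rankine reading is R = 1.8·C + 491.67.
Require R - C = 782.1: (0.8)·C + 491.67 = 782.1.
C = (782.1 - 491.67) / (0.8) = 363.0.

363.0°C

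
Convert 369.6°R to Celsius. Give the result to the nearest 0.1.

-67.8°C

In Celsius: (369.6 - 491.67) × 5/9 = -67.8167°C.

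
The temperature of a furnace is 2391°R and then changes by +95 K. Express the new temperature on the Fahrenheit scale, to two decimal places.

2102.33°F

Initial temperature in Celsius: (2391 - 491.67) × 5/9 = 1055.1833°C.
The 95 K change is an interval; Kelvin and Celsius degrees are the same size, so ΔC = +95°C.
Final Celsius temperature: 1055.1833 + 95.0000 = 1150.1833°C.
In Fahrenheit: 1150.1833 × 1.8 + 32 = 2102.33°F.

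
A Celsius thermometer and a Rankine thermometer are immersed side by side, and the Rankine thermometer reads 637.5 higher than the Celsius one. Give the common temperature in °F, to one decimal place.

360.1°F

Let x be the Celsius reading; then the Rankine reading is 1.8·x + 491.67.
(1.8·x + 491.67) - x = 637.5  ⇒  (0.8)·x = 145.83  ⇒  x = 182.2875°C.
In Fahrenheit: 182.2875 × 1.8 + 32 = 360.1°F.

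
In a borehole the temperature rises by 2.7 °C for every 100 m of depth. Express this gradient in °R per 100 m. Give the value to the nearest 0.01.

4.86 °R/100 m

The quantity depends on a temperature interval, so only the ratio of degree sizes applies; the offset between the scales is irrelevant.
A change of 1°C is a change of 1.8°R, so 2.7 × 1.8 = 4.86.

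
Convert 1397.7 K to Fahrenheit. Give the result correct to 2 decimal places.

2056.19°F

In Celsius: 1397.7 - 273.15 = 1124.5500°C.
In Fahrenheit: 1124.5500 × 1.8 + 32 = 2056.19°F.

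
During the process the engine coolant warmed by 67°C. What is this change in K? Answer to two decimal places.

67.00 K

Celsius and kelvin degrees are the same size, so the interval is unchanged: 67.00.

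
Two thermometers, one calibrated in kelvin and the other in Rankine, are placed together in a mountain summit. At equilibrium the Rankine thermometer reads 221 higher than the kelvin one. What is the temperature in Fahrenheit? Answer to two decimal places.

Let x be the kelvin reading; then the Rankine reading is 1.8·x.
(1.8·x) - x = 221  ⇒  (0.8)·x = 221  ⇒  x = 276.2500 K.
In Celsius: 276.25 - 273.15 = 3.1000°C.
In Fahrenheit: 3.1000 × 1.8 + 32 = 37.58°F.

37.58°F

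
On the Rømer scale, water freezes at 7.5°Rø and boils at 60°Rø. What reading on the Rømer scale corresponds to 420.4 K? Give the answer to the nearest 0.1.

First in Celsius: 420.4 - 273.15 = 147.2500°C.
Linearly onto the Rømer scale: 7.5 + (147.2500 / 100) × (60 - 7.5) = 84.8°Rø.

84.8°Rø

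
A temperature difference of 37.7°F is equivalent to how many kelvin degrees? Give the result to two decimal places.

20.94 K

An interval of 1°F corresponds to 5/9 K.
37.7 × 5/9 = 20.94.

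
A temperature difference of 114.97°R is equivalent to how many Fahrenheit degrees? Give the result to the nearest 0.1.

Rankine and Fahrenheit degrees are the same size, so the interval is unchanged: 115.0.

115.0°F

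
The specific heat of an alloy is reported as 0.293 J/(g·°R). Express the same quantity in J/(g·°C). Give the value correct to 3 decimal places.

0.527 J/(g·°C)

Since only a temperature interval is involved, the additive offset between the scales drops out.
A change of 1°C is a change of 1.8°R, so per °C the value is 0.293 × 1.8 = 0.527.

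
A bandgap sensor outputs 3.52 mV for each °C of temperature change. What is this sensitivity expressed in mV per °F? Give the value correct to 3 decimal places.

1.956 mV per °F

Since only a temperature interval is involved, the additive offset between the scales drops out.
A change of 1°F is a change of 5/9°C, so per °F the value is 3.52 × 5/9 = 1.956.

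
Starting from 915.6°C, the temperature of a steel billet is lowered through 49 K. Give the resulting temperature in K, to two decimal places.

1139.75 K

The 49 K change is an interval; Kelvin and Celsius degrees are the same size, so ΔC = -49°C.
Final Celsius temperature: 915.6000 - 49.0000 = 866.6000°C.
In kelvin: 866.6000 + 273.15 = 1139.75 K.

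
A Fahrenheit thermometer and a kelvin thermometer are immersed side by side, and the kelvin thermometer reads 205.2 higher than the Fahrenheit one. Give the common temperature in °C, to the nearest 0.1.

Let x be the Fahrenheit reading; then the kelvin reading is 5/9·x + 255.372.
(5/9·x + 255.372) - x = 205.2  ⇒  (-4/9)·x = -50.1722  ⇒  x = 112.8875°F.
In Celsius: (112.8875 - 32) × 5/9 = 44.9°C.

44.9°C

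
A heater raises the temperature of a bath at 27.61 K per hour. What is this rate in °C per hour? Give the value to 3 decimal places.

Since only a temperature interval is involved, the additive offset between the scales drops out.
A change of 1 K is a change of 1°C, so 27.61 × 1 = 27.610.

27.610 °C/hour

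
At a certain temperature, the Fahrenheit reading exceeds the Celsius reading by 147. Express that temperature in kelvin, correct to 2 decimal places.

Let x be the Celsius reading; then the Fahrenheit reading is 1.8·x + 32.
(1.8·x + 32) - x = 147  ⇒  (0.8)·x = 115  ⇒  x = 143.7500°C.
In kelvin: 143.7500 + 273.15 = 416.90 K.

416.90 K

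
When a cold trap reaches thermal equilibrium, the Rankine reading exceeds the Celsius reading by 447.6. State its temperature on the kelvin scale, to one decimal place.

218.1 K

Let x be the Rankine reading; then the Celsius reading is 5/9·x - 273.15.
(5/9·x - 273.15) - x = -447.6  ⇒  (-4/9)·x = -174.45  ⇒  x = 392.5125°R.
In Celsius: (392.5125 - 491.67) × 5/9 = -55.0875°C.
In kelvin: -55.0875 + 273.15 = 218.1 K.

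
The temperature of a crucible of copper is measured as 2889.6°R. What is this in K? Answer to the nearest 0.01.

1605.33 K

In Celsius: (2889.6 - 491.67) × 5/9 = 1332.1833°C.
In kelvin: 1332.1833 + 273.15 = 1605.33 K.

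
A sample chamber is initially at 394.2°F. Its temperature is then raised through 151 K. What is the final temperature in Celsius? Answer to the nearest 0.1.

352.2°C

Initial temperature in Celsius: (394.2 - 32) × 5/9 = 201.2222°C.
The 151 K change is an interval; Kelvin and Celsius degrees are the same size, so ΔC = +151°C.
Final Celsius temperature: 201.2222 + 151.0000 = 352.2222°C.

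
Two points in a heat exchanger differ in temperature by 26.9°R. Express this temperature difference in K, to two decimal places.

Only the scale ratio 5/9 matters for a change in temperature.
26.9 × 5/9 = 14.94.

14.94 K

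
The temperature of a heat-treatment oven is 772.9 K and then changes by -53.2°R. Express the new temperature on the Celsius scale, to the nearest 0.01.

470.19°C

Initial temperature in Celsius: 772.9 - 273.15 = 499.7500°C.
The 53.2°R change is an interval, so only the factor 5/9 applies: -53.2 × 5/9 = -29.5556°C.
Final Celsius temperature: 499.7500 - 29.5556 = 470.1944°C.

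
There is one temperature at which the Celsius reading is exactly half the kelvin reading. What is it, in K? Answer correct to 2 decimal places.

Let K be the kelvin reading. The Celsius reading is C = 1·K - 273.15.
Require C = 0.5·K: 1·K - 273.15 = 0.5·K.
(0.5)·K = 273.15  ⇒  K = 546.30.

546.30 K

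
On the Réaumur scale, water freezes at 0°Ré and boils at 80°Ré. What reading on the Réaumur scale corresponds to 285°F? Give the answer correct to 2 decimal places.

112.44°Ré

First in Celsius: (285 - 32) × 5/9 = 140.5556°C.
Linearly onto the Réaumur scale: 0 + (140.5556 / 100) × (80 - 0) = 112.44°Ré.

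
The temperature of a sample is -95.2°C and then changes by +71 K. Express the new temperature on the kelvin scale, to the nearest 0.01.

248.95 K

The 71 K change is an interval; Kelvin and Celsius degrees are the same size, so ΔC = +71°C.
Final Celsius temperature: -95.2000 + 71.0000 = -24.2000°C.
In kelvin: -24.2000 + 273.15 = 248.95 K.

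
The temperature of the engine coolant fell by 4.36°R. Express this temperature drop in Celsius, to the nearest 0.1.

2.4°C

Only the scale ratio 5/9 matters for a change in temperature.
4.36 × 5/9 = 2.4.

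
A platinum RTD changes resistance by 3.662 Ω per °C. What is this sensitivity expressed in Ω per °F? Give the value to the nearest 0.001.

2.034 Ω per °F

The quantity depends on a temperature interval, so only the ratio of degree sizes applies; the offset between the scales is irrelevant.
A change of 1°F is a change of 5/9°C, so per °F the value is 3.662 × 5/9 = 2.034.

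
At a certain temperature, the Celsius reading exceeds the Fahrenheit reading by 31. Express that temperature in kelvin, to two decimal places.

194.40 K

Let x be the Fahrenheit reading; then the Celsius reading is 5/9·x - 17.7778.
(5/9·x - 17.7778) - x = 31  ⇒  (-4/9)·x = 48.7778  ⇒  x = -109.7500°F.
In Celsius: (-109.75 - 32) × 5/9 = -78.7500°C.
In kelvin: -78.7500 + 273.15 = 194.40 K.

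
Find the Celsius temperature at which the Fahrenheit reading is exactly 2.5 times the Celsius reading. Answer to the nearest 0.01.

Let C be the Celsius reading. The Fahrenheit reading is F = 1.8·C + 32.
Require F = 2.5·C: 1.8·C + 32 = 2.5·C.
(-0.7)·C = -32  ⇒  C = 45.71.

45.71°C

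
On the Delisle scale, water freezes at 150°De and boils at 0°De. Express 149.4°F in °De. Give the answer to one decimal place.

First in Celsius: (149.4 - 32) × 5/9 = 65.2222°C.
Linearly onto the Delisle scale: 150 + (65.2222 / 100) × (0 - 150) = 52.2°De.

52.2°De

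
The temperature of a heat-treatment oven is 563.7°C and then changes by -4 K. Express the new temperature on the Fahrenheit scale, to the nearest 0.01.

The 4 K change is an interval; Kelvin and Celsius degrees are the same size, so ΔC = -4°C.
Final Celsius temperature: 563.7000 - 4.0000 = 559.7000°C.
In Fahrenheit: 559.7000 × 1.8 + 32 = 1039.46°F.

1039.46°F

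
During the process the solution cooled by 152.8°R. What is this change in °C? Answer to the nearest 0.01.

Only the scale ratio 5/9 matters for a change in temperature.
152.8 × 5/9 = 84.89.

84.89°C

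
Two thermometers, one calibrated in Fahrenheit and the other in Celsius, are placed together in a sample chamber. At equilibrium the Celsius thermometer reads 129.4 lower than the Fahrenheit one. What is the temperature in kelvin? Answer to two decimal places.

394.90 K

Let x be the Fahrenheit reading; then the Celsius reading is 5/9·x - 17.7778.
(5/9·x - 17.7778) - x = -129.4  ⇒  (-4/9)·x = -111.622  ⇒  x = 251.1500°F.
In Celsius: (251.15 - 32) × 5/9 = 121.7500°C.
In kelvin: 121.7500 + 273.15 = 394.90 K.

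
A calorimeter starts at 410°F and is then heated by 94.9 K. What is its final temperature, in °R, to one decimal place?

Initial temperature in Celsius: (410 - 32) × 5/9 = 210.0000°C.
The 94.9 K change is an interval; Kelvin and Celsius degrees are the same size, so ΔC = +94.9°C.
Final Celsius temperature: 210.0000 + 94.9000 = 304.9000°C.
In Rankine: 304.9000 × 1.8 + 491.67 = 1040.5°R.

1040.5°R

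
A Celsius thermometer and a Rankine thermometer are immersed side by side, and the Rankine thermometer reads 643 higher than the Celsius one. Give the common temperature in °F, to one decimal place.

372.5°F

Let x be the Celsius reading; then the Rankine reading is 1.8·x + 491.67.
(1.8·x + 491.67) - x = 643  ⇒  (0.8)·x = 151.33  ⇒  x = 189.1625°C.
In Fahrenheit: 189.1625 × 1.8 + 32 = 372.5°F.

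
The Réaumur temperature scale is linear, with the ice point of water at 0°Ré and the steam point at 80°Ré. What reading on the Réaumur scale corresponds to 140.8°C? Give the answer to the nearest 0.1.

Linearly onto the Réaumur scale: 0 + (140.8000 / 100) × (80 - 0) = 112.6°Ré.

112.6°Ré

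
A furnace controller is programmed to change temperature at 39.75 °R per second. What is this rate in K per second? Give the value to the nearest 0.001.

22.083 K/second

Since only a temperature interval is involved, the additive offset between the scales drops out.
A change of 1°R is a change of 5/9 K, so 39.75 × 5/9 = 22.083.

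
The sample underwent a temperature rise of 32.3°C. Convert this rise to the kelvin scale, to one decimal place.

32.3 K

Celsius and kelvin degrees are the same size, so the interval is unchanged: 32.3.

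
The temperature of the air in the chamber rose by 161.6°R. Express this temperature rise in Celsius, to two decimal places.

An interval of 1°R corresponds to 5/9°C.
161.6 × 5/9 = 89.78.

89.78°C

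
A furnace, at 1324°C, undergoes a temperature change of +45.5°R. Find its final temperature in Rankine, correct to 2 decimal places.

2920.37°R

The 45.5°R change is an interval, so only the factor 5/9 applies: +45.5 × 5/9 = +25.2778°C.
Final Celsius temperature: 1324.0000 + 25.2778 = 1349.2778°C.
In Rankine: 1349.2778 × 1.8 + 491.67 = 2920.37°R.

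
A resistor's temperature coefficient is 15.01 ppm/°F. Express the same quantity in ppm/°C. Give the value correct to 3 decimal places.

The quantity depends on a temperature interval, so only the ratio of degree sizes applies; the offset between the scales is irrelevant.
A change of 1°C is a change of 1.8°F, so per °C the value is 15.01 × 1.8 = 27.018.

27.018 ppm/°C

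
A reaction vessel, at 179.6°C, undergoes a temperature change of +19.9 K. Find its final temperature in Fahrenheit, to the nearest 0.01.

The 19.9 K change is an interval; Kelvin and Celsius degrees are the same size, so ΔC = +19.9°C.
Final Celsius temperature: 179.6000 + 19.9000 = 199.5000°C.
In Fahrenheit: 199.5000 × 1.8 + 32 = 391.10°F.

391.10°F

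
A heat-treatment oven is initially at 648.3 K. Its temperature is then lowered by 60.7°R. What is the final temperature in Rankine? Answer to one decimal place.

Initial temperature in Celsius: 648.3 - 273.15 = 375.1500°C.
The 60.7°R change is an interval, so only the factor 5/9 applies: -60.7 × 5/9 = -33.7222°C.
Final Celsius temperature: 375.1500 - 33.7222 = 341.4278°C.
In Rankine: 341.4278 × 1.8 + 491.67 = 1106.2°R.

1106.2°R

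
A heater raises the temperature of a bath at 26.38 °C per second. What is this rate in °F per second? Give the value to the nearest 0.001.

The quantity depends on a temperature interval, so only the ratio of degree sizes applies; the offset between the scales is irrelevant.
A change of 1°C is a change of 1.8°F, so 26.38 × 1.8 = 47.484.

47.484 °F/second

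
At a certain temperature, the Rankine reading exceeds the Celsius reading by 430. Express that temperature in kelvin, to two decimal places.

Let x be the Rankine reading; then the Celsius reading is 5/9·x - 273.15.
(5/9·x - 273.15) - x = -430  ⇒  (-4/9)·x = -156.85  ⇒  x = 352.9125°R.
In Celsius: (352.9125 - 491.67) × 5/9 = -77.0875°C.
In kelvin: -77.0875 + 273.15 = 196.06 K.

196.06 K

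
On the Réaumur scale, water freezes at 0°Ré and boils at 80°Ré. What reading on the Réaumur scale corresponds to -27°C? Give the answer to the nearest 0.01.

-21.60°Ré

Linearly onto the Réaumur scale: 0 + (-27.0000 / 100) × (80 - 0) = -21.60°Ré.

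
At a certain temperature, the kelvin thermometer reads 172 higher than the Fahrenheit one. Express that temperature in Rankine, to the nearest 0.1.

Let x be the Fahrenheit reading; then the kelvin reading is 5/9·x + 255.372.
(5/9·x + 255.372) - x = 172  ⇒  (-4/9)·x = -83.3722  ⇒  x = 187.5875°F.
In Celsius: (187.5875 - 32) × 5/9 = 86.4375°C.
In Rankine: 86.4375 × 1.8 + 491.67 = 647.3°R.

647.3°R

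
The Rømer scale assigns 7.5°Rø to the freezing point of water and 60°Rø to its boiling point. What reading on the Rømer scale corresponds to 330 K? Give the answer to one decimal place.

37.3°Rø

First in Celsius: 330 - 273.15 = 56.8500°C.
Linearly onto the Rømer scale: 7.5 + (56.8500 / 100) × (60 - 7.5) = 37.3°Rø.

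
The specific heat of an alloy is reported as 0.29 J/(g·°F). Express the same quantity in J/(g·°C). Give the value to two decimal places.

Since only a temperature interval is involved, the additive offset between the scales drops out.
A change of 1°C is a change of 1.8°F, so per °C the value is 0.29 × 1.8 = 0.52.

0.52 J/(g·°C)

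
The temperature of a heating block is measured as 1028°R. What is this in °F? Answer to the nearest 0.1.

568.3°F

In Celsius: (1028 - 491.67) × 5/9 = 297.9611°C.
In Fahrenheit: 297.9611 × 1.8 + 32 = 568.3°F.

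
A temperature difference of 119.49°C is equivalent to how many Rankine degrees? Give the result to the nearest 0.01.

215.08°R

Only the scale ratio 1.8 matters for a change in temperature.
119.49 × 1.8 = 215.08.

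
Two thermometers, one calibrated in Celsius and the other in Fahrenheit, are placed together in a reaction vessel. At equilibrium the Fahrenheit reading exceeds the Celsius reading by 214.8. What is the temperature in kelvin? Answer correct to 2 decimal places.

501.65 K

Let x be the Celsius reading; then the Fahrenheit reading is 1.8·x + 32.
(1.8·x + 32) - x = 214.8  ⇒  (0.8)·x = 182.8  ⇒  x = 228.5000°C.
In kelvin: 228.5000 + 273.15 = 501.65 K.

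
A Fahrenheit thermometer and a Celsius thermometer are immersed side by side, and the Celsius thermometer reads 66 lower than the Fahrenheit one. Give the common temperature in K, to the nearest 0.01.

Let x be the Fahrenheit reading; then the Celsius reading is 5/9·x - 17.7778.
(5/9·x - 17.7778) - x = -66  ⇒  (-4/9)·x = -48.2222  ⇒  x = 108.5000°F.
In Celsius: (108.5 - 32) × 5/9 = 42.5000°C.
In kelvin: 42.5000 + 273.15 = 315.65 K.

315.65 K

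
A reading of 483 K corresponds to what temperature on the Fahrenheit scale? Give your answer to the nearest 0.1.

409.7°F

In Celsius: 483 - 273.15 = 209.8500°C.
In Fahrenheit: 209.8500 × 1.8 + 32 = 409.7°F.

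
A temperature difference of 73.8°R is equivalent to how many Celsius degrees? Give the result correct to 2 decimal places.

Only the scale ratio 5/9 matters for a change in temperature.
73.8 × 5/9 = 41.00.

41.00°C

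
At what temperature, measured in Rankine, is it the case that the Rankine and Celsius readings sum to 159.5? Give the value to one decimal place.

278.1°R

Let R be the Rankine reading. The Celsius reading is C = 5/9·R - 273.15.
Require R + C = 159.5: (14/9)·R - 273.15 = 159.5.
R = (159.5 + 273.15) / (14/9) = 278.1.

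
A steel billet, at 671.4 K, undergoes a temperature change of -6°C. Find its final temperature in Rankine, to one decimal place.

Initial temperature in Celsius: 671.4 - 273.15 = 398.2500°C.
Final Celsius temperature: 398.2500 - 6.0000 = 392.2500°C.
In Rankine: 392.2500 × 1.8 + 491.67 = 1197.7°R.

1197.7°R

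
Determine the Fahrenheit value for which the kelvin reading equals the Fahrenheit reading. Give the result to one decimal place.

Let F be the Fahrenheit reading. The kelvin reading is K = 5/9·F + 255.372.
Set K = F: 5/9·F + 255.372 = F.
(-4/9)·F = -255.372  ⇒  F = 574.6.

574.6°F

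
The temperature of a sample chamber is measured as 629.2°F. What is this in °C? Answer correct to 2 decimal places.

331.78°C

In Celsius: (629.2 - 32) × 5/9 = 331.7778°C.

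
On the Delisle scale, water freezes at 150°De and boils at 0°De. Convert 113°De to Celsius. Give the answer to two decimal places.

Linear interpolation between the fixed points: C = (113 - 150) × 100 / (0 - 150) = 24.6667°C.

24.67°C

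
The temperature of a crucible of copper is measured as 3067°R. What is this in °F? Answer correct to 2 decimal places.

In Celsius: (3067 - 491.67) × 5/9 = 1430.7389°C.
In Fahrenheit: 1430.7389 × 1.8 + 32 = 2607.33°F.

2607.33°F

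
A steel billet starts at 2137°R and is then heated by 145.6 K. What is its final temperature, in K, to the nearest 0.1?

1332.8 K

Initial temperature in Celsius: (2137 - 491.67) × 5/9 = 914.0722°C.
The 145.6 K change is an interval; Kelvin and Celsius degrees are the same size, so ΔC = +145.6°C.
Final Celsius temperature: 914.0722 + 145.6000 = 1059.6722°C.
In kelvin: 1059.6722 + 273.15 = 1332.8 K.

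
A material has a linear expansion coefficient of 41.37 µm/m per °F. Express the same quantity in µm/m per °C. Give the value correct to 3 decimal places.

The quantity depends on a temperature interval, so only the ratio of degree sizes applies; the offset between the scales is irrelevant.
A change of 1°C is a change of 1.8°F, so per °C the value is 41.37 × 1.8 = 74.466.

74.466 µm/m per °C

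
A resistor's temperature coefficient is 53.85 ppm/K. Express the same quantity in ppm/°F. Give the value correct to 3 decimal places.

The quantity depends on a temperature interval, so only the ratio of degree sizes applies; the offset between the scales is irrelevant.
A change of 1°F is a change of 5/9 K, so per °F the value is 53.85 × 5/9 = 29.917.

29.917 ppm/°F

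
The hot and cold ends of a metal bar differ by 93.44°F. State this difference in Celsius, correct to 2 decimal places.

An interval of 1°F corresponds to 5/9°C.
93.44 × 5/9 = 51.91.

51.91°C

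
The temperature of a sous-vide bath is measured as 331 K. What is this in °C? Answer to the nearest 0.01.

57.85°C

In Celsius: 331 - 273.15 = 57.8500°C.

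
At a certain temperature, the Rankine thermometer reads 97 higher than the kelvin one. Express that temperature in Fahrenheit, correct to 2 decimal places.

Let x be the kelvin reading; then the Rankine reading is 1.8·x.
(1.8·x) - x = 97  ⇒  (0.8)·x = 97  ⇒  x = 121.2500 K.
In Celsius: 121.25 - 273.15 = -151.9000°C.
In Fahrenheit: -151.9000 × 1.8 + 32 = -241.42°F.

-241.42°F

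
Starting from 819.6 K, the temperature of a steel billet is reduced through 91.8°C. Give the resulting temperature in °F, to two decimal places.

850.37°F

Initial temperature in Celsius: 819.6 - 273.15 = 546.4500°C.
Final Celsius temperature: 546.4500 - 91.8000 = 454.6500°C.
In Fahrenheit: 454.6500 × 1.8 + 32 = 850.37°F.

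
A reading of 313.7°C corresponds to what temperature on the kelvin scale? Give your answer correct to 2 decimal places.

In kelvin: 313.7000 + 273.15 = 586.85 K.

586.85 K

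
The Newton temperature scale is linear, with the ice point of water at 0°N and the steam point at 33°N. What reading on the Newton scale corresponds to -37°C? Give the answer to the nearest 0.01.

-12.21°N

Linearly onto the Newton scale: 0 + (-37.0000 / 100) × (33 - 0) = -12.21°N.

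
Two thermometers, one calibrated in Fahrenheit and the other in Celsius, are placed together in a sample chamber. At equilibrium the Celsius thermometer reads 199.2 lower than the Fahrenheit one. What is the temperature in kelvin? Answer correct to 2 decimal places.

Let x be the Fahrenheit reading; then the Celsius reading is 5/9·x - 17.7778.
(5/9·x - 17.7778) - x = -199.2  ⇒  (-4/9)·x = -181.422  ⇒  x = 408.2000°F.
In Celsius: (408.2 - 32) × 5/9 = 209.0000°C.
In kelvin: 209.0000 + 273.15 = 482.15 K.

482.15 K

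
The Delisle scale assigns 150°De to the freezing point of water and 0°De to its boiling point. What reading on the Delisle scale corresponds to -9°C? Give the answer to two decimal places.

Linearly onto the Delisle scale: 150 + (-9.0000 / 100) × (0 - 150) = 163.50°De.

163.50°De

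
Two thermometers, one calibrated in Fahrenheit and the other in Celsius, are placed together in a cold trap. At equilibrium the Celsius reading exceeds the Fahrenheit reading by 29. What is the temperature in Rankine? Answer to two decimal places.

354.42°R

Let x be the Fahrenheit reading; then the Celsius reading is 5/9·x - 17.7778.
(5/9·x - 17.7778) - x = 29  ⇒  (-4/9)·x = 46.7778  ⇒  x = -105.2500°F.
In Celsius: (-105.25 - 32) × 5/9 = -76.2500°C.
In Rankine: -76.2500 × 1.8 + 491.67 = 354.42°R.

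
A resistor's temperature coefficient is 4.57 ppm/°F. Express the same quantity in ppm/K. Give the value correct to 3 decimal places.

Since only a temperature interval is involved, the additive offset between the scales drops out.
A change of 1 K is a change of 1.8°F, so per K the value is 4.57 × 1.8 = 8.226.

8.226 ppm/K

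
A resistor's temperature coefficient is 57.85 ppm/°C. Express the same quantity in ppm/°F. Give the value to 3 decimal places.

The quantity depends on a temperature interval, so only the ratio of degree sizes applies; the offset between the scales is irrelevant.
A change of 1°F is a change of 5/9°C, so per °F the value is 57.85 × 5/9 = 32.139.

32.139 ppm/°F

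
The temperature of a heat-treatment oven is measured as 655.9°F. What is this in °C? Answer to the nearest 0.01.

In Celsius: (655.9 - 32) × 5/9 = 346.6111°C.

346.61°C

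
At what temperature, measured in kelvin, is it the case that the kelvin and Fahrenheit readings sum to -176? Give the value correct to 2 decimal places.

101.31 K

Let K be the kelvin reading. The Fahrenheit reading is F = 1.8·K - 459.67.
Require K + F = -176: (2.8)·K - 459.67 = -176.
K = (-176 + 459.67) / (2.8) = 101.31.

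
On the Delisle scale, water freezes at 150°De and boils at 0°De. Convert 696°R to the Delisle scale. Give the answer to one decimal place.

-20.3°De

First in Celsius: (696 - 491.67) × 5/9 = 113.5167°C.
Linearly onto the Delisle scale: 150 + (113.5167 / 100) × (0 - 150) = -20.3°De.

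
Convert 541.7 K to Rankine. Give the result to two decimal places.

975.06°R

In Celsius: 541.7 - 273.15 = 268.5500°C.
In Rankine: 268.5500 × 1.8 + 491.67 = 975.06°R.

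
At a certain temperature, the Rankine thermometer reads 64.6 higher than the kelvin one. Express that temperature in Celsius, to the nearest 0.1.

Let x be the kelvin reading; then the Rankine reading is 1.8·x.
(1.8·x) - x = 64.6  ⇒  (0.8)·x = 64.6  ⇒  x = 80.7500 K.
In Celsius: 80.75 - 273.15 = -192.4°C.

-192.4°C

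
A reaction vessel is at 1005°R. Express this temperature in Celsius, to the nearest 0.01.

285.18°C

In Celsius: (1005 - 491.67) × 5/9 = 285.1833°C.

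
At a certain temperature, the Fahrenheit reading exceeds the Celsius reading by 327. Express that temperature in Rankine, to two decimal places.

1155.42°R

Let x be the Celsius reading; then the Fahrenheit reading is 1.8·x + 32.
(1.8·x + 32) - x = 327  ⇒  (0.8)·x = 295  ⇒  x = 368.7500°C.
In Rankine: 368.7500 × 1.8 + 491.67 = 1155.42°R.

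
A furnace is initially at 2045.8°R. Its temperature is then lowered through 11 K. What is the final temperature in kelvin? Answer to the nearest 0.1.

Initial temperature in Celsius: (2045.8 - 491.67) × 5/9 = 863.4056°C.
The 11 K change is an interval; Kelvin and Celsius degrees are the same size, so ΔC = -11°C.
Final Celsius temperature: 863.4056 - 11.0000 = 852.4056°C.
In kelvin: 852.4056 + 273.15 = 1125.6 K.

1125.6 K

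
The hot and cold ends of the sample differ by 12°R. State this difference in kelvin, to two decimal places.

For a temperature interval the offset drops out; only the factor 5/9 applies.
12 × 5/9 = 6.67.

6.67 K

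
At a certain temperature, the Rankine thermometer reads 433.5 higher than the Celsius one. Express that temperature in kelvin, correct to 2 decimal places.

200.44 K

Let x be the Celsius reading; then the Rankine reading is 1.8·x + 491.67.
(1.8·x + 491.67) - x = 433.5  ⇒  (0.8)·x = -58.17  ⇒  x = -72.7125°C.
In kelvin: -72.7125 + 273.15 = 200.44 K.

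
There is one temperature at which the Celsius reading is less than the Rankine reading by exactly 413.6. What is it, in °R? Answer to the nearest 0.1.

316.0°R

Let R be the Rankine reading. The Celsius reading is C = 5/9·R - 273.15.
Require C - R = -413.6: (-4/9)·R - 273.15 = -413.6.
R = (-413.6 + 273.15) / (-4/9) = 316.0.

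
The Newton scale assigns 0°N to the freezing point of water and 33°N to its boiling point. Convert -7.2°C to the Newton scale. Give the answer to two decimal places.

Linearly onto the Newton scale: 0 + (-7.2000 / 100) × (33 - 0) = -2.38°N.

-2.38°N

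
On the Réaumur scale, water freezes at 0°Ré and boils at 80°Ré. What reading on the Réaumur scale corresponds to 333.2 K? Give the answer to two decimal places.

48.04°Ré

First in Celsius: 333.2 - 273.15 = 60.0500°C.
Linearly onto the Réaumur scale: 0 + (60.0500 / 100) × (80 - 0) = 48.04°Ré.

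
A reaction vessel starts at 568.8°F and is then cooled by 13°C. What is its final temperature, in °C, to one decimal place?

285.2°C

Initial temperature in Celsius: (568.8 - 32) × 5/9 = 298.2222°C.
Final Celsius temperature: 298.2222 - 13.0000 = 285.2222°C.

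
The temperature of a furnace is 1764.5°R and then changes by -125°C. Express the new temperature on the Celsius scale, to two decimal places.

582.13°C

Initial temperature in Celsius: (1764.5 - 491.67) × 5/9 = 707.1278°C.
Final Celsius temperature: 707.1278 - 125.0000 = 582.1278°C.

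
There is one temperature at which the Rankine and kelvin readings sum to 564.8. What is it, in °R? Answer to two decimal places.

363.09°R

Let R be the Rankine reading. The kelvin reading is K = 5/9·R.
Require R + K = 564.8: (14/9)·R = 564.8.
R = (564.8) / (14/9) = 363.09.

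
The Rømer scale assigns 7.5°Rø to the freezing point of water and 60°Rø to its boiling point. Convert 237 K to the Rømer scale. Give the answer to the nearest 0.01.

-11.48°Rø

First in Celsius: 237 - 273.15 = -36.1500°C.
Linearly onto the Rømer scale: 7.5 + (-36.1500 / 100) × (60 - 7.5) = -11.48°Rø.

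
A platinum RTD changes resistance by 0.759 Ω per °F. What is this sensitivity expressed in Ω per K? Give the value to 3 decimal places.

Since only a temperature interval is involved, the additive offset between the scales drops out.
A change of 1 K is a change of 1.8°F, so per K the value is 0.759 × 1.8 = 1.366.

1.366 Ω per K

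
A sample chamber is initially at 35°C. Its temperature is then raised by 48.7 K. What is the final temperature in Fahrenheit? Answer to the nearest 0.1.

182.7°F

The 48.7 K change is an interval; Kelvin and Celsius degrees are the same size, so ΔC = +48.7°C.
Final Celsius temperature: 35.0000 + 48.7000 = 83.7000°C.
In Fahrenheit: 83.7000 × 1.8 + 32 = 182.7°F.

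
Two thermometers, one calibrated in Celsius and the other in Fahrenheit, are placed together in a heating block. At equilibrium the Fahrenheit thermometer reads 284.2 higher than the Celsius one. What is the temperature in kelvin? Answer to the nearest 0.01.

Let x be the Celsius reading; then the Fahrenheit reading is 1.8·x + 32.
(1.8·x + 32) - x = 284.2  ⇒  (0.8)·x = 252.2  ⇒  x = 315.2500°C.
In kelvin: 315.2500 + 273.15 = 588.40 K.

588.40 K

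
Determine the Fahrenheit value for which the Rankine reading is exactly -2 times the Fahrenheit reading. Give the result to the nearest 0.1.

-153.2°F

Let F be the Fahrenheit reading. The Rankine reading is R = 1·F + 459.67.
Require R = -2·F: 1·F + 459.67 = -2·F.
(3)·F = -459.67  ⇒  F = -153.2.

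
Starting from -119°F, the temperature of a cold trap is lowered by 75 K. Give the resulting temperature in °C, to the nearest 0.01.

-158.89°C

Initial temperature in Celsius: (-119 - 32) × 5/9 = -83.8889°C.
The 75 K change is an interval; Kelvin and Celsius degrees are the same size, so ΔC = -75°C.
Final Celsius temperature: -83.8889 - 75.0000 = -158.8889°C.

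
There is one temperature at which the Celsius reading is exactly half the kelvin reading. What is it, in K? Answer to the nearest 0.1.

546.3 K

Let K be the kelvin reading. The Celsius reading is C = 1·K - 273.15.
Require C = 0.5·K: 1·K - 273.15 = 0.5·K.
(0.5)·K = 273.15  ⇒  K = 546.3.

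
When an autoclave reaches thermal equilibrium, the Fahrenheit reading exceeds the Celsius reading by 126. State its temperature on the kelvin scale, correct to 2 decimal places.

390.65 K

Let x be the Celsius reading; then the Fahrenheit reading is 1.8·x + 32.
(1.8·x + 32) - x = 126  ⇒  (0.8)·x = 94  ⇒  x = 117.5000°C.
In kelvin: 117.5000 + 273.15 = 390.65 K.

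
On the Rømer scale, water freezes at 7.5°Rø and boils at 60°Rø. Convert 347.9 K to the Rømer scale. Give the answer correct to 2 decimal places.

First in Celsius: 347.9 - 273.15 = 74.7500°C.
Linearly onto the Rømer scale: 7.5 + (74.7500 / 100) × (60 - 7.5) = 46.74°Rø.

46.74°Rø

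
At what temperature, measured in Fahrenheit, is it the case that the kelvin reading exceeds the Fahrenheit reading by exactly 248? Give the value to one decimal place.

16.6°F

Let F be the Fahrenheit reading. The kelvin reading is K = 5/9·F + 255.372.
Require K - F = 248: (-4/9)·F + 255.372 = 248.
F = (248 - 255.372) / (-4/9) = 16.6.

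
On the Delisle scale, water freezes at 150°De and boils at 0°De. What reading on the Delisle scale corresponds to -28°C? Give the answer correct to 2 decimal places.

Linearly onto the Delisle scale: 150 + (-28.0000 / 100) × (0 - 150) = 192.00°De.

192.00°De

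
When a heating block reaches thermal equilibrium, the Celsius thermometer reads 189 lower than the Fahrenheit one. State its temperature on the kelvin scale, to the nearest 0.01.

469.40 K

Let x be the Fahrenheit reading; then the Celsius reading is 5/9·x - 17.7778.
(5/9·x - 17.7778) - x = -189  ⇒  (-4/9)·x = -171.222  ⇒  x = 385.2500°F.
In Celsius: (385.25 - 32) × 5/9 = 196.2500°C.
In kelvin: 196.2500 + 273.15 = 469.40 K.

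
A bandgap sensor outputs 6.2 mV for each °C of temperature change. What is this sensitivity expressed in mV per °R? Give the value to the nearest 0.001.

Since only a temperature interval is involved, the additive offset between the scales drops out.
A change of 1°R is a change of 5/9°C, so per °R the value is 6.2 × 5/9 = 3.444.

3.444 mV per °R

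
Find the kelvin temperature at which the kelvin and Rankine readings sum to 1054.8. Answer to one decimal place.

376.7 K

Let K be the kelvin reading. The Rankine reading is R = 1.8·K.
Require K + R = 1054.8: (2.8)·K = 1054.8.
K = (1054.8) / (2.8) = 376.7.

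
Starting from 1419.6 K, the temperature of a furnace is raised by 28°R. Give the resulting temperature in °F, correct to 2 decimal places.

2123.61°F

Initial temperature in Celsius: 1419.6 - 273.15 = 1146.4500°C.
The 28°R change is an interval, so only the factor 5/9 applies: +28 × 5/9 = +15.5556°C.
Final Celsius temperature: 1146.4500 + 15.5556 = 1162.0056°C.
In Fahrenheit: 1162.0056 × 1.8 + 32 = 2123.61°F.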